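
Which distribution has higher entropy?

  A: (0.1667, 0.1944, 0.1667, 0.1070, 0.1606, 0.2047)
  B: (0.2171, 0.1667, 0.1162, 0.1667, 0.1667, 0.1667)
B

Both distributions are close to uniform, making this a harder comparison.

H(A) = 2.5582 bits
H(B) = 2.5626 bits

The distribution closer to uniform has higher entropy.
Answer: B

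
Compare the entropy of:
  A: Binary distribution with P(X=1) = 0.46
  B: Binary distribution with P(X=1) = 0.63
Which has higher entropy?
A

For binary distributions, entropy is maximized at p=0.5 and decreases as p moves toward 0 or 1.

H(A) = H(0.46) = 0.9954 bits
H(B) = H(0.63) = 0.9507 bits

Distribution A (p=0.46) is closer to uniform (p=0.5), so it has higher entropy.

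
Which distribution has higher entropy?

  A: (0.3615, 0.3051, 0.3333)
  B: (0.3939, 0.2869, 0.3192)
A

Both distributions are close to uniform, making this a harder comparison.

H(A) = 1.5815 bits
H(B) = 1.5721 bits

The distribution closer to uniform has higher entropy.
Answer: A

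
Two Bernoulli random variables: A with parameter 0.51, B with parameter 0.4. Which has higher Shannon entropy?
A

For binary distributions, entropy is maximized at p=0.5 and decreases as p moves toward 0 or 1.

H(A) = H(0.51) = 0.9997 bits
H(B) = H(0.4) = 0.9710 bits

Distribution A (p=0.51) is closer to uniform (p=0.5), so it has higher entropy.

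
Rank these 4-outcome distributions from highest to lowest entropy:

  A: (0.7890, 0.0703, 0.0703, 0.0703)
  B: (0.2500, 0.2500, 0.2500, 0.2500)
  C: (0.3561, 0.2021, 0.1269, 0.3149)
B > C > A

Key insight: Entropy is maximized by uniform distributions and minimized by concentrated distributions.

- Uniform distributions have maximum entropy log₂(4) = 2.0000 bits
- The more "peaked" or concentrated a distribution, the lower its entropy

Entropies:
  H(A) = 1.0778 bits
  H(B) = 2.0000 bits
  H(C) = 1.8995 bits

Ranking: B > C > A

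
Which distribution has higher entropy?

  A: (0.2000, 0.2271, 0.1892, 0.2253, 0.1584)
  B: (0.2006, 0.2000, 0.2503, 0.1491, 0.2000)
A

Both distributions are close to uniform, making this a harder comparison.

H(A) = 2.3100 bits
H(B) = 2.3032 bits

The distribution closer to uniform has higher entropy.
Answer: A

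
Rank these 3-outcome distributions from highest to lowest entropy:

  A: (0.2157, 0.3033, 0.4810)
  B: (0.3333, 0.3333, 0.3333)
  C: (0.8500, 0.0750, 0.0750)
B > A > C

Key insight: Entropy is maximized by uniform distributions and minimized by concentrated distributions.

- Uniform distributions have maximum entropy log₂(3) = 1.5850 bits
- The more "peaked" or concentrated a distribution, the lower its entropy

Entropies:
  H(A) = 1.5072 bits
  H(B) = 1.5850 bits
  H(C) = 0.7598 bits

Ranking: B > A > C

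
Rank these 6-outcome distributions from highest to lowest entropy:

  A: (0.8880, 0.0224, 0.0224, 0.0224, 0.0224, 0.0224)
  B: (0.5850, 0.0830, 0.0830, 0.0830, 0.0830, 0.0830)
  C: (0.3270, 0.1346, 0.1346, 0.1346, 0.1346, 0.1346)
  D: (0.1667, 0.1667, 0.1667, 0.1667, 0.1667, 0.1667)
D > C > B > A

Key insight: Entropy is maximized by uniform distributions and minimized by concentrated distributions.

Entropies:
  H(A) = 0.7660 bits
  H(B) = 1.9427 bits
  H(C) = 2.4745 bits
  H(D) = 2.5850 bits

Ranking: D > C > B > A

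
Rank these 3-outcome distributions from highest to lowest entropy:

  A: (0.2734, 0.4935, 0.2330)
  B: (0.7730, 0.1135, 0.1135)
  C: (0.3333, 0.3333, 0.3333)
C > A > B

Key insight: Entropy is maximized by uniform distributions and minimized by concentrated distributions.

- Uniform distributions have maximum entropy log₂(3) = 1.5850 bits
- The more "peaked" or concentrated a distribution, the lower its entropy

Entropies:
  H(A) = 1.5040 bits
  H(B) = 0.9997 bits
  H(C) = 1.5850 bits

Ranking: C > A > B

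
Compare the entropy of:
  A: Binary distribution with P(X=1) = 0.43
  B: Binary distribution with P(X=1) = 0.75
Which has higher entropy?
A

For binary distributions, entropy is maximized at p=0.5 and decreases as p moves toward 0 or 1.

H(A) = H(0.43) = 0.9858 bits
H(B) = H(0.75) = 0.8113 bits

Distribution A (p=0.43) is closer to uniform (p=0.5), so it has higher entropy.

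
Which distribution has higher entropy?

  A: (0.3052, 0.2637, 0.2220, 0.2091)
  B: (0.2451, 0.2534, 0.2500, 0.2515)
B

Both distributions are close to uniform, making this a harder comparison.

H(A) = 1.9838 bits
H(B) = 1.9999 bits

The distribution closer to uniform has higher entropy.
Answer: B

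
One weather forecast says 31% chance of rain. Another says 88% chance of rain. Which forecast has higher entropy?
31% forecast

Treat each forecast as a Bernoulli distribution. Binary entropy is maximized at p=0.5 and falls off symmetrically toward 0 or 1. The 31% forecast is closer to 50%, so it is more uncertain. H(31%) ≈ 0.893 bits, H(88%) ≈ 0.529 bits.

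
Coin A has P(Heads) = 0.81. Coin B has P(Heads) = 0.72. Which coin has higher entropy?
B

For binary distributions, entropy is maximized at p=0.5 and decreases as p moves toward 0 or 1.

H(A) = H(0.81) = 0.7015 bits
H(B) = H(0.72) = 0.8555 bits

Distribution B (p=0.72) is closer to uniform (p=0.5), so it has higher entropy.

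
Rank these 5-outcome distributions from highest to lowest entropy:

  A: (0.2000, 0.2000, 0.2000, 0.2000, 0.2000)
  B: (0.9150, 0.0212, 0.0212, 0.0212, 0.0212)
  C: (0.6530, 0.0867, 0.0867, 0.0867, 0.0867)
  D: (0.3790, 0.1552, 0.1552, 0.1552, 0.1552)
A > D > C > B

Key insight: Entropy is maximized by uniform distributions and minimized by concentrated distributions.

Entropies:
  H(A) = 2.3219 bits
  H(B) = 0.5896 bits
  H(C) = 1.6254 bits
  H(D) = 2.1993 bits

Ranking: A > D > C > B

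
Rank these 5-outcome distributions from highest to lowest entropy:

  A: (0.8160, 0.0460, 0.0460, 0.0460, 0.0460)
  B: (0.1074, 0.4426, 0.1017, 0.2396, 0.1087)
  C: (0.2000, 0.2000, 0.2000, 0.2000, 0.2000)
C > B > A

Key insight: Entropy is maximized by uniform distributions and minimized by concentrated distributions.

- Uniform distributions have maximum entropy log₂(5) = 2.3219 bits
- The more "peaked" or concentrated a distribution, the lower its entropy

Entropies:
  H(A) = 1.0567 bits
  H(B) = 2.0434 bits
  H(C) = 2.3219 bits

Ranking: C > B > A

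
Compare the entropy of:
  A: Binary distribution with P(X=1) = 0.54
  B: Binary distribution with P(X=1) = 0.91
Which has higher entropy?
A

For binary distributions, entropy is maximized at p=0.5 and decreases as p moves toward 0 or 1.

H(A) = H(0.54) = 0.9954 bits
H(B) = H(0.91) = 0.4365 bits

Distribution A (p=0.54) is closer to uniform (p=0.5), so it has higher entropy.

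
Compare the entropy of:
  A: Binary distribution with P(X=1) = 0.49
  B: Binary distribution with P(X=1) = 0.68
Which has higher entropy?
A

For binary distributions, entropy is maximized at p=0.5 and decreases as p moves toward 0 or 1.

H(A) = H(0.49) = 0.9997 bits
H(B) = H(0.68) = 0.9044 bits

Distribution A (p=0.49) is closer to uniform (p=0.5), so it has higher entropy.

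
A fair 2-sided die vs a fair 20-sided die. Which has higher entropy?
20-sided die

Both are uniform distributions; for uniform over n outcomes, H = log₂(n). H(2-sided) = log₂(2) = 1.000 bits and H(20-sided) = log₂(20) = 4.322 bits. More outcomes in a uniform distribution means higher entropy.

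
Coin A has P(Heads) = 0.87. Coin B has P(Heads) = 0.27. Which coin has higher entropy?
B

For binary distributions, entropy is maximized at p=0.5 and decreases as p moves toward 0 or 1.

H(A) = H(0.87) = 0.5574 bits
H(B) = H(0.27) = 0.8415 bits

Distribution B (p=0.27) is closer to uniform (p=0.5), so it has higher entropy.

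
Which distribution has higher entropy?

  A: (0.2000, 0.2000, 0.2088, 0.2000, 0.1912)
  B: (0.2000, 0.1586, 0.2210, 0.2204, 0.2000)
A

Both distributions are close to uniform, making this a harder comparison.

H(A) = 2.3214 bits
H(B) = 2.3123 bits

The distribution closer to uniform has higher entropy.
Answer: A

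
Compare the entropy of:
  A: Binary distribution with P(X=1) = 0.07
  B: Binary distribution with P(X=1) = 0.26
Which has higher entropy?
B

For binary distributions, entropy is maximized at p=0.5 and decreases as p moves toward 0 or 1.

H(A) = H(0.07) = 0.3659 bits
H(B) = H(0.26) = 0.8267 bits

Distribution B (p=0.26) is closer to uniform (p=0.5), so it has higher entropy.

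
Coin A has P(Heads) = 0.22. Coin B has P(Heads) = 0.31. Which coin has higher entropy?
B

For binary distributions, entropy is maximized at p=0.5 and decreases as p moves toward 0 or 1.

H(A) = H(0.22) = 0.7602 bits
H(B) = H(0.31) = 0.8932 bits

Distribution B (p=0.31) is closer to uniform (p=0.5), so it has higher entropy.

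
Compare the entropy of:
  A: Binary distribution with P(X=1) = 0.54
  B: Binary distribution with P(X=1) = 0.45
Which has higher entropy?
A

For binary distributions, entropy is maximized at p=0.5 and decreases as p moves toward 0 or 1.

H(A) = H(0.54) = 0.9954 bits
H(B) = H(0.45) = 0.9928 bits

Distribution A (p=0.54) is closer to uniform (p=0.5), so it has higher entropy.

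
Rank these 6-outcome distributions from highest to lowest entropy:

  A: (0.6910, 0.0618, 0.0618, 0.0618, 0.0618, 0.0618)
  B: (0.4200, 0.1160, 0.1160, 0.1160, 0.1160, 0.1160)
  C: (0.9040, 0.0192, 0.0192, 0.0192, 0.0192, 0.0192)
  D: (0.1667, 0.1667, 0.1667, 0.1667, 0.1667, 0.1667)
D > B > A > C

Key insight: Entropy is maximized by uniform distributions and minimized by concentrated distributions.

Entropies:
  H(A) = 1.6095 bits
  H(B) = 2.3282 bits
  H(C) = 0.6791 bits
  H(D) = 2.5850 bits

Ranking: D > B > A > C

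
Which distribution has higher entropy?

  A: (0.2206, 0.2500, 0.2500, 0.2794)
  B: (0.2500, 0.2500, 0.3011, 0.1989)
A

Both distributions are close to uniform, making this a harder comparison.

H(A) = 1.9950 bits
H(B) = 1.9848 bits

The distribution closer to uniform has higher entropy.
Answer: A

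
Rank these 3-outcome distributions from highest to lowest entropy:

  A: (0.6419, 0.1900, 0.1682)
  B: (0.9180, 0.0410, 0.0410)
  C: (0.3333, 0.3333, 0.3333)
C > A > B

Key insight: Entropy is maximized by uniform distributions and minimized by concentrated distributions.

- Uniform distributions have maximum entropy log₂(3) = 1.5850 bits
- The more "peaked" or concentrated a distribution, the lower its entropy

Entropies:
  H(A) = 1.2983 bits
  H(B) = 0.4912 bits
  H(C) = 1.5850 bits

Ranking: C > A > B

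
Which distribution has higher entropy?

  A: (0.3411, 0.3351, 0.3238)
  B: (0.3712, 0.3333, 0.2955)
A

Both distributions are close to uniform, making this a harder comparison.

H(A) = 1.5846 bits
H(B) = 1.5788 bits

The distribution closer to uniform has higher entropy.
Answer: A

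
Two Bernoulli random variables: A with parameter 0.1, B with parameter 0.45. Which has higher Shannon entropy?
B

For binary distributions, entropy is maximized at p=0.5 and decreases as p moves toward 0 or 1.

H(A) = H(0.1) = 0.4690 bits
H(B) = H(0.45) = 0.9928 bits

Distribution B (p=0.45) is closer to uniform (p=0.5), so it has higher entropy.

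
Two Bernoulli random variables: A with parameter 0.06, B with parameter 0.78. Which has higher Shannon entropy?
B

For binary distributions, entropy is maximized at p=0.5 and decreases as p moves toward 0 or 1.

H(A) = H(0.06) = 0.3274 bits
H(B) = H(0.78) = 0.7602 bits

Distribution B (p=0.78) is closer to uniform (p=0.5), so it has higher entropy.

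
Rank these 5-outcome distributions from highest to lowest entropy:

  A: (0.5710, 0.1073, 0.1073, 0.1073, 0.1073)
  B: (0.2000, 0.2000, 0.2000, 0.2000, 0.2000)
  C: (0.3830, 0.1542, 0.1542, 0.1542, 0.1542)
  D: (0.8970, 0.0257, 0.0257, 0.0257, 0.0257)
B > C > A > D

Key insight: Entropy is maximized by uniform distributions and minimized by concentrated distributions.

Entropies:
  H(A) = 1.8434 bits
  H(B) = 2.3219 bits
  H(C) = 2.1941 bits
  H(D) = 0.6844 bits

Ranking: B > C > A > D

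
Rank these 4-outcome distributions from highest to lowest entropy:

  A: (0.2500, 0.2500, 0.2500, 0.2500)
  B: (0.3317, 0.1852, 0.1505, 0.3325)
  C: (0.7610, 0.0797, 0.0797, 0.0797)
A > B > C

Key insight: Entropy is maximized by uniform distributions and minimized by concentrated distributions.

- Uniform distributions have maximum entropy log₂(4) = 2.0000 bits
- The more "peaked" or concentrated a distribution, the lower its entropy

Entropies:
  H(A) = 2.0000 bits
  H(B) = 1.9181 bits
  H(C) = 1.1722 bits

Ranking: A > B > C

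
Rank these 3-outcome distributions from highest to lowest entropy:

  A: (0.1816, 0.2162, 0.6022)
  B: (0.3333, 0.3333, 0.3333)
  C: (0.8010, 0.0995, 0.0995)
B > A > C

Key insight: Entropy is maximized by uniform distributions and minimized by concentrated distributions.

- Uniform distributions have maximum entropy log₂(3) = 1.5850 bits
- The more "peaked" or concentrated a distribution, the lower its entropy

Entropies:
  H(A) = 1.3653 bits
  H(B) = 1.5850 bits
  H(C) = 0.9189 bits

Ranking: B > A > C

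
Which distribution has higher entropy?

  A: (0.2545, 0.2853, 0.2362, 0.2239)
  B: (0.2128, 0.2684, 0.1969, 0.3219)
A

Both distributions are close to uniform, making this a harder comparison.

H(A) = 1.9939 bits
H(B) = 1.9724 bits

The distribution closer to uniform has higher entropy.
Answer: A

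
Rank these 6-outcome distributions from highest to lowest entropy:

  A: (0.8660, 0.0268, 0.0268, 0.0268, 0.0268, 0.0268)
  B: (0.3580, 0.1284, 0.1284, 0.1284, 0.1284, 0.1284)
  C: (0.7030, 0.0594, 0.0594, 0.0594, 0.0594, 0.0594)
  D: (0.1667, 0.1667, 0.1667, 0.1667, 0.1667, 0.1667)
D > B > C > A

Key insight: Entropy is maximized by uniform distributions and minimized by concentrated distributions.

Entropies:
  H(A) = 0.8794 bits
  H(B) = 2.4317 bits
  H(C) = 1.5672 bits
  H(D) = 2.5850 bits

Ranking: D > B > C > A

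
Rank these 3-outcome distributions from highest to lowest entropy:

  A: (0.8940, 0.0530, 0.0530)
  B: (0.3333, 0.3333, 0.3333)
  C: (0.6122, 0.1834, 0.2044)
B > C > A

Key insight: Entropy is maximized by uniform distributions and minimized by concentrated distributions.

- Uniform distributions have maximum entropy log₂(3) = 1.5850 bits
- The more "peaked" or concentrated a distribution, the lower its entropy

Entropies:
  H(A) = 0.5937 bits
  H(B) = 1.5850 bits
  H(C) = 1.3503 bits

Ranking: B > C > A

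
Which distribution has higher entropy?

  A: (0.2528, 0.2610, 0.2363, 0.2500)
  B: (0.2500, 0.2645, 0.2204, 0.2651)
A

Both distributions are close to uniform, making this a harder comparison.

H(A) = 1.9991 bits
H(B) = 1.9961 bits

The distribution closer to uniform has higher entropy.
Answer: A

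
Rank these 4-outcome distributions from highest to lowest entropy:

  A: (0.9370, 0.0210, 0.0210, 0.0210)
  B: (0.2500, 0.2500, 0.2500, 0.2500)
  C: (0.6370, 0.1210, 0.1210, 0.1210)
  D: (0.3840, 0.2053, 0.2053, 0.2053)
B > D > C > A

Key insight: Entropy is maximized by uniform distributions and minimized by concentrated distributions.

Entropies:
  H(A) = 0.4391 bits
  H(B) = 2.0000 bits
  H(C) = 1.5205 bits
  H(D) = 1.9372 bits

Ranking: B > D > C > A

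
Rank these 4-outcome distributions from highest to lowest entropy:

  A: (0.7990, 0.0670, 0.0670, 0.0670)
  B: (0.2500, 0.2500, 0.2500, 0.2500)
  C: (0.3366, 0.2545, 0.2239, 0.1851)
B > C > A

Key insight: Entropy is maximized by uniform distributions and minimized by concentrated distributions.

- Uniform distributions have maximum entropy log₂(4) = 2.0000 bits
- The more "peaked" or concentrated a distribution, the lower its entropy

Entropies:
  H(A) = 1.0425 bits
  H(B) = 2.0000 bits
  H(C) = 1.9650 bits

Ranking: B > C > A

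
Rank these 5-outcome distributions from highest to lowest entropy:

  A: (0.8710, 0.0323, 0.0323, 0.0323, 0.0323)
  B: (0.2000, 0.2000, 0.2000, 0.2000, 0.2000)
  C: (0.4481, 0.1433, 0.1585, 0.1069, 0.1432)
B > C > A

Key insight: Entropy is maximized by uniform distributions and minimized by concentrated distributions.

- Uniform distributions have maximum entropy log₂(5) = 2.3219 bits
- The more "peaked" or concentrated a distribution, the lower its entropy

Entropies:
  H(A) = 0.8127 bits
  H(B) = 2.3219 bits
  H(C) = 2.0881 bits

Ranking: B > C > A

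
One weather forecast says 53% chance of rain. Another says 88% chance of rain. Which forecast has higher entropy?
53% forecast

Treat each forecast as a Bernoulli distribution. Binary entropy is maximized at p=0.5 and falls off symmetrically toward 0 or 1. The 53% forecast is closer to 50%, so it is more uncertain. H(53%) ≈ 0.997 bits, H(88%) ≈ 0.529 bits.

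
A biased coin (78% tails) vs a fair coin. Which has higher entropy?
Fair coin

The fair coin is uniform (p=0.5), maximizing binary entropy at 1 bit. The biased coin has H(0.78) ≈ 0.760 bits — its outcome is more predictable, so its entropy is lower.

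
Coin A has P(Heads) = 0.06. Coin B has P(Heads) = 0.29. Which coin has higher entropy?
B

For binary distributions, entropy is maximized at p=0.5 and decreases as p moves toward 0 or 1.

H(A) = H(0.06) = 0.3274 bits
H(B) = H(0.29) = 0.8687 bits

Distribution B (p=0.29) is closer to uniform (p=0.5), so it has higher entropy.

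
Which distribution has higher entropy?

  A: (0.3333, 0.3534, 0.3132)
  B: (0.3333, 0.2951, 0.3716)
A

Both distributions are close to uniform, making this a harder comparison.

H(A) = 1.5832 bits
H(B) = 1.5786 bits

The distribution closer to uniform has higher entropy.
Answer: A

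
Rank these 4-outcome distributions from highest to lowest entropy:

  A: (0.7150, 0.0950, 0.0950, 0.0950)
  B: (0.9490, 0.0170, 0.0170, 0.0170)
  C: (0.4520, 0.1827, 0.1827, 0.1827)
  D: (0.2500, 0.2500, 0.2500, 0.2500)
D > C > A > B

Key insight: Entropy is maximized by uniform distributions and minimized by concentrated distributions.

Entropies:
  H(A) = 1.3139 bits
  H(B) = 0.3715 bits
  H(C) = 1.8619 bits
  H(D) = 2.0000 bits

Ranking: D > C > A > B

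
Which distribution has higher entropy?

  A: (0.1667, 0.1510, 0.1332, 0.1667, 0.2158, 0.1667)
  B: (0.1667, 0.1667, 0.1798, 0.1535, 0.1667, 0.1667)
B

Both distributions are close to uniform, making this a harder comparison.

H(A) = 2.5691 bits
H(B) = 2.5835 bits

The distribution closer to uniform has higher entropy.
Answer: B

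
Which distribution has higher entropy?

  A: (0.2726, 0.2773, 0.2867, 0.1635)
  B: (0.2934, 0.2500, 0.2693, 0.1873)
B

Both distributions are close to uniform, making this a harder comparison.

H(A) = 1.9682 bits
H(B) = 1.9814 bits

The distribution closer to uniform has higher entropy.
Answer: B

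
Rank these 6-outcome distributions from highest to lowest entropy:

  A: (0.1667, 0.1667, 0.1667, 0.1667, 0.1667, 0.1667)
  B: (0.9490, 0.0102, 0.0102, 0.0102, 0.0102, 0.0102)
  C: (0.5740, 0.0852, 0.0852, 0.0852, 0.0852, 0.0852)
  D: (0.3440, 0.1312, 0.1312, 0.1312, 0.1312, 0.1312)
A > D > C > B

Key insight: Entropy is maximized by uniform distributions and minimized by concentrated distributions.

Entropies:
  H(A) = 2.5850 bits
  H(B) = 0.4090 bits
  H(C) = 1.9733 bits
  H(D) = 2.4518 bits

Ranking: A > D > C > B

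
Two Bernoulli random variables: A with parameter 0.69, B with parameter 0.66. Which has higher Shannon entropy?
B

For binary distributions, entropy is maximized at p=0.5 and decreases as p moves toward 0 or 1.

H(A) = H(0.69) = 0.8932 bits
H(B) = H(0.66) = 0.9248 bits

Distribution B (p=0.66) is closer to uniform (p=0.5), so it has higher entropy.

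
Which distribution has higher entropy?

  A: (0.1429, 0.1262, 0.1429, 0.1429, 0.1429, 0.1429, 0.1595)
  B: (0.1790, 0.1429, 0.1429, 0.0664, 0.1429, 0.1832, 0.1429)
A

Both distributions are close to uniform, making this a harder comparison.

H(A) = 2.8046 bits
H(B) = 2.7568 bits

The distribution closer to uniform has higher entropy.
Answer: A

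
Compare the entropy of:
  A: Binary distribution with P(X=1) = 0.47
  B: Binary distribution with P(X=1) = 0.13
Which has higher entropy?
A

For binary distributions, entropy is maximized at p=0.5 and decreases as p moves toward 0 or 1.

H(A) = H(0.47) = 0.9974 bits
H(B) = H(0.13) = 0.5574 bits

Distribution A (p=0.47) is closer to uniform (p=0.5), so it has higher entropy.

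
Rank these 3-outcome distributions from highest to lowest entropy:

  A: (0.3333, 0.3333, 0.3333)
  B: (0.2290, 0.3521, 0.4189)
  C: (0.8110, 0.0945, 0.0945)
A > B > C

Key insight: Entropy is maximized by uniform distributions and minimized by concentrated distributions.

- Uniform distributions have maximum entropy log₂(3) = 1.5850 bits
- The more "peaked" or concentrated a distribution, the lower its entropy

Entropies:
  H(A) = 1.5850 bits
  H(B) = 1.5431 bits
  H(C) = 0.8884 bits

Ranking: A > B > C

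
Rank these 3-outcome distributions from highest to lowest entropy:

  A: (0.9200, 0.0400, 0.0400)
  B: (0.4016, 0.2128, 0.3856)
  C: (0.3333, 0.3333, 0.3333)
C > B > A

Key insight: Entropy is maximized by uniform distributions and minimized by concentrated distributions.

- Uniform distributions have maximum entropy log₂(3) = 1.5850 bits
- The more "peaked" or concentrated a distribution, the lower its entropy

Entropies:
  H(A) = 0.4822 bits
  H(B) = 1.5338 bits
  H(C) = 1.5850 bits

Ranking: C > B > A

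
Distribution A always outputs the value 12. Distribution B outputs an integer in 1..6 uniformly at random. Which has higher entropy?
B

A is deterministic, so H(A) = 0. B is uniform over 6 outcomes, so H(B) = log₂(6) = 2.585 bits. Any distribution with genuine randomness has higher entropy than a deterministic one.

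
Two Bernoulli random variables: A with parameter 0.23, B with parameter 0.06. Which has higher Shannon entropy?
A

For binary distributions, entropy is maximized at p=0.5 and decreases as p moves toward 0 or 1.

H(A) = H(0.23) = 0.7780 bits
H(B) = H(0.06) = 0.3274 bits

Distribution A (p=0.23) is closer to uniform (p=0.5), so it has higher entropy.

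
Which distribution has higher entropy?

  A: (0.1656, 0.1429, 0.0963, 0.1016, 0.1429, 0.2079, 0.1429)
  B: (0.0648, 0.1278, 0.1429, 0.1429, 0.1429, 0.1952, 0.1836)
A

Both distributions are close to uniform, making this a harder comparison.

H(A) = 2.7643 bits
H(B) = 2.7474 bits

The distribution closer to uniform has higher entropy.
Answer: A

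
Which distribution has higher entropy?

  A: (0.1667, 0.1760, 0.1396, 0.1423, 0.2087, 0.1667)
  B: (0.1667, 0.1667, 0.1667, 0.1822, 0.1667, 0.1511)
B

Both distributions are close to uniform, making this a harder comparison.

H(A) = 2.5714 bits
H(B) = 2.5829 bits

The distribution closer to uniform has higher entropy.
Answer: B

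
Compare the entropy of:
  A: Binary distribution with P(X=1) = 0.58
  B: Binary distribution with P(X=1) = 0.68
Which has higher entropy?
A

For binary distributions, entropy is maximized at p=0.5 and decreases as p moves toward 0 or 1.

H(A) = H(0.58) = 0.9815 bits
H(B) = H(0.68) = 0.9044 bits

Distribution A (p=0.58) is closer to uniform (p=0.5), so it has higher entropy.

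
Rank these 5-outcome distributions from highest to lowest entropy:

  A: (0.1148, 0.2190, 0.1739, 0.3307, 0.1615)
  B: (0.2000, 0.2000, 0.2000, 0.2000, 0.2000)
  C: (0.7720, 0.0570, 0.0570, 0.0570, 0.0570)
B > A > C

Key insight: Entropy is maximized by uniform distributions and minimized by concentrated distributions.

- Uniform distributions have maximum entropy log₂(5) = 2.3219 bits
- The more "peaked" or concentrated a distribution, the lower its entropy

Entropies:
  H(A) = 2.2300 bits
  H(B) = 2.3219 bits
  H(C) = 1.2305 bits

Ranking: B > A > C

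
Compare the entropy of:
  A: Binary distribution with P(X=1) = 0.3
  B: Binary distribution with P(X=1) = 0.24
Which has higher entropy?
A

For binary distributions, entropy is maximized at p=0.5 and decreases as p moves toward 0 or 1.

H(A) = H(0.3) = 0.8813 bits
H(B) = H(0.24) = 0.7950 bits

Distribution A (p=0.3) is closer to uniform (p=0.5), so it has higher entropy.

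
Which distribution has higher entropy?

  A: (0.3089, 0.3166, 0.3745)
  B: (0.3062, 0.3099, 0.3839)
A

Both distributions are close to uniform, making this a harder comparison.

H(A) = 1.5795 bits
H(B) = 1.5768 bits

The distribution closer to uniform has higher entropy.
Answer: A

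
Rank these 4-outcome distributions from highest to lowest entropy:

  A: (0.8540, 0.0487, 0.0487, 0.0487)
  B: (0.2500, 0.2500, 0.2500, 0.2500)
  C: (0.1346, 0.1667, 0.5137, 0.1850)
B > C > A

Key insight: Entropy is maximized by uniform distributions and minimized by concentrated distributions.

- Uniform distributions have maximum entropy log₂(4) = 2.0000 bits
- The more "peaked" or concentrated a distribution, the lower its entropy

Entropies:
  H(A) = 0.8311 bits
  H(B) = 2.0000 bits
  H(C) = 1.7643 bits

Ranking: B > C > A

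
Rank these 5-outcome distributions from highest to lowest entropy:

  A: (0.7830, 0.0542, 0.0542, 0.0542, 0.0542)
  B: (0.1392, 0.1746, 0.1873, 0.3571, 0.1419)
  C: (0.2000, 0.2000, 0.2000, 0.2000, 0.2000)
C > B > A

Key insight: Entropy is maximized by uniform distributions and minimized by concentrated distributions.

- Uniform distributions have maximum entropy log₂(5) = 2.3219 bits
- The more "peaked" or concentrated a distribution, the lower its entropy

Entropies:
  H(A) = 1.1887 bits
  H(B) = 2.2183 bits
  H(C) = 2.3219 bits

Ranking: C > B > A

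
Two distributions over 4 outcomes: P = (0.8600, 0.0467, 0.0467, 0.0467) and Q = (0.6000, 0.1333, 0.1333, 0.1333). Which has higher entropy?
Q

P is highly concentrated on one outcome (86%), making it nearly deterministic. Q spreads its mass more evenly (max 60%). The more spread-out distribution has higher entropy: H(P) ≈ 0.806 bits, H(Q) ≈ 1.605 bits.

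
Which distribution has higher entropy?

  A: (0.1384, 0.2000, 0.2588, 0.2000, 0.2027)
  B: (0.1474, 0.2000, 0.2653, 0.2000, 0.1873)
B

Both distributions are close to uniform, making this a harder comparison.

H(A) = 2.2951 bits
H(B) = 2.2964 bits

The distribution closer to uniform has higher entropy.
Answer: B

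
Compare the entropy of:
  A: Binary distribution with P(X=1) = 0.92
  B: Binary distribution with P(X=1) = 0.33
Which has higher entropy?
B

For binary distributions, entropy is maximized at p=0.5 and decreases as p moves toward 0 or 1.

H(A) = H(0.92) = 0.4022 bits
H(B) = H(0.33) = 0.9149 bits

Distribution B (p=0.33) is closer to uniform (p=0.5), so it has higher entropy.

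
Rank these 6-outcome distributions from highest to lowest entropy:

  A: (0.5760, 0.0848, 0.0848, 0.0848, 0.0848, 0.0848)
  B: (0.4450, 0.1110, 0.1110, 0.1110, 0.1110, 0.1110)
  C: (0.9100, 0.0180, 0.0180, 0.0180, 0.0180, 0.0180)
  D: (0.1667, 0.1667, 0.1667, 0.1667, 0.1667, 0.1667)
D > B > A > C

Key insight: Entropy is maximized by uniform distributions and minimized by concentrated distributions.

Entropies:
  H(A) = 1.9678 bits
  H(B) = 2.2799 bits
  H(C) = 0.6454 bits
  H(D) = 2.5850 bits

Ranking: D > B > A > C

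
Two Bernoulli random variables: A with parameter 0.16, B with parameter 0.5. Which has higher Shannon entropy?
B

For binary distributions, entropy is maximized at p=0.5 and decreases as p moves toward 0 or 1.

H(A) = H(0.16) = 0.6343 bits
H(B) = H(0.5) = 1.0000 bits

Distribution B (p=0.5) is closer to uniform (p=0.5), so it has higher entropy.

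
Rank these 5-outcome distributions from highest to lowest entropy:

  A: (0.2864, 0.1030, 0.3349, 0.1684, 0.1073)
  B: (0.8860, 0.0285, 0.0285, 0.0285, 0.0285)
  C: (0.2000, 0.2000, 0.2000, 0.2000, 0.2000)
C > A > B

Key insight: Entropy is maximized by uniform distributions and minimized by concentrated distributions.

- Uniform distributions have maximum entropy log₂(5) = 2.3219 bits
- The more "peaked" or concentrated a distribution, the lower its entropy

Entropies:
  H(A) = 2.1613 bits
  H(B) = 0.7399 bits
  H(C) = 2.3219 bits

Ranking: C > A > B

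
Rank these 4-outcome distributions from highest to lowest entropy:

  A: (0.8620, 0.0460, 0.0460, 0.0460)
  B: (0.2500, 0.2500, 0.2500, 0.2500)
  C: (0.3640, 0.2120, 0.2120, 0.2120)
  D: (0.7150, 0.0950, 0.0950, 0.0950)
B > C > D > A

Key insight: Entropy is maximized by uniform distributions and minimized by concentrated distributions.

Entropies:
  H(A) = 0.7977 bits
  H(B) = 2.0000 bits
  H(C) = 1.9540 bits
  H(D) = 1.3139 bits

Ranking: B > C > D > A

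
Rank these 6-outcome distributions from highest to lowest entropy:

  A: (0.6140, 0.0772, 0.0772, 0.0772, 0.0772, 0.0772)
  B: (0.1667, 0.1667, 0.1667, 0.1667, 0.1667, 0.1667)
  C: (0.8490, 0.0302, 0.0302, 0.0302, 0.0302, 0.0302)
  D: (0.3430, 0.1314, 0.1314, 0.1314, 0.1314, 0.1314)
B > D > A > C

Key insight: Entropy is maximized by uniform distributions and minimized by concentrated distributions.

Entropies:
  H(A) = 1.8584 bits
  H(B) = 2.5850 bits
  H(C) = 0.9629 bits
  H(D) = 2.4532 bits

Ranking: B > D > A > C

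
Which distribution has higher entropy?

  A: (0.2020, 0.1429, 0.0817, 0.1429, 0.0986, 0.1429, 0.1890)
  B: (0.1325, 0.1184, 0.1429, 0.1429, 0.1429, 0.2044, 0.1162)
B

Both distributions are close to uniform, making this a harder comparison.

H(A) = 2.7485 bits
H(B) = 2.7829 bits

The distribution closer to uniform has higher entropy.
Answer: B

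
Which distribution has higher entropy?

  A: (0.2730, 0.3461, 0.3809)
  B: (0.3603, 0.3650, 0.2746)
B

Both distributions are close to uniform, making this a harder comparison.

H(A) = 1.5715 bits
H(B) = 1.5734 bits

The distribution closer to uniform has higher entropy.
Answer: B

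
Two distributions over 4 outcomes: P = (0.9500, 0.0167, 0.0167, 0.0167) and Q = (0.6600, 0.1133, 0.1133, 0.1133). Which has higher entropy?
Q

P is highly concentrated on one outcome (95%), making it nearly deterministic. Q spreads its mass more evenly (max 66%). The more spread-out distribution has higher entropy: H(P) ≈ 0.366 bits, H(Q) ≈ 1.464 bits.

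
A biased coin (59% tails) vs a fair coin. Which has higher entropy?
Fair coin

The fair coin is uniform (p=0.5), maximizing binary entropy at 1 bit. The biased coin has H(0.59) ≈ 0.977 bits — its outcome is more predictable, so its entropy is lower.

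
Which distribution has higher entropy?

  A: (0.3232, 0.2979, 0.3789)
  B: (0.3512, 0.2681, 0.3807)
A

Both distributions are close to uniform, making this a harder comparison.

H(A) = 1.5776 bits
H(B) = 1.5697 bits

The distribution closer to uniform has higher entropy.
Answer: A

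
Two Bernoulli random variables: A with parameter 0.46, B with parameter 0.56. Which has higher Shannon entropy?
A

For binary distributions, entropy is maximized at p=0.5 and decreases as p moves toward 0 or 1.

H(A) = H(0.46) = 0.9954 bits
H(B) = H(0.56) = 0.9896 bits

Distribution A (p=0.46) is closer to uniform (p=0.5), so it has higher entropy.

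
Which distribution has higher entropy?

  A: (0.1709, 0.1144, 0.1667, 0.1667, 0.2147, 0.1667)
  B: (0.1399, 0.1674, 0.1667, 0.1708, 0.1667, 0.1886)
B

Both distributions are close to uniform, making this a harder comparison.

H(A) = 2.5625 bits
H(B) = 2.5796 bits

The distribution closer to uniform has higher entropy.
Answer: B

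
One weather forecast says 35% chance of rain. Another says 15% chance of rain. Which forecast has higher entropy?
35% forecast

Treat each forecast as a Bernoulli distribution. Binary entropy is maximized at p=0.5 and falls off symmetrically toward 0 or 1. The 35% forecast is closer to 50%, so it is more uncertain. H(35%) ≈ 0.934 bits, H(15%) ≈ 0.610 bits.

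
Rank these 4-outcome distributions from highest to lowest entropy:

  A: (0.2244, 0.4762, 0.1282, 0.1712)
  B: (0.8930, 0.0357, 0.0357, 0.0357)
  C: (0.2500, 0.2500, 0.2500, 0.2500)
C > A > B

Key insight: Entropy is maximized by uniform distributions and minimized by concentrated distributions.

- Uniform distributions have maximum entropy log₂(4) = 2.0000 bits
- The more "peaked" or concentrated a distribution, the lower its entropy

Entropies:
  H(A) = 1.8093 bits
  H(B) = 0.6604 bits
  H(C) = 2.0000 bits

Ranking: C > A > B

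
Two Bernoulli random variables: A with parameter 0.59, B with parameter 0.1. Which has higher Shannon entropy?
A

For binary distributions, entropy is maximized at p=0.5 and decreases as p moves toward 0 or 1.

H(A) = H(0.59) = 0.9765 bits
H(B) = H(0.1) = 0.4690 bits

Distribution A (p=0.59) is closer to uniform (p=0.5), so it has higher entropy.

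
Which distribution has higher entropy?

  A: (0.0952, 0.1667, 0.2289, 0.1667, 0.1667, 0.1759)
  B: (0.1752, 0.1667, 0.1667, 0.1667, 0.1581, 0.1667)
B

Both distributions are close to uniform, making this a harder comparison.

H(A) = 2.5434 bits
H(B) = 2.5843 bits

The distribution closer to uniform has higher entropy.
Answer: B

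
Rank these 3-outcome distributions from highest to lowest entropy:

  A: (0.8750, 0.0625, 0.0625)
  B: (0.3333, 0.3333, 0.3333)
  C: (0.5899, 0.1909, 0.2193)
B > C > A

Key insight: Entropy is maximized by uniform distributions and minimized by concentrated distributions.

- Uniform distributions have maximum entropy log₂(3) = 1.5850 bits
- The more "peaked" or concentrated a distribution, the lower its entropy

Entropies:
  H(A) = 0.6686 bits
  H(B) = 1.5850 bits
  H(C) = 1.3853 bits

Ranking: B > C > A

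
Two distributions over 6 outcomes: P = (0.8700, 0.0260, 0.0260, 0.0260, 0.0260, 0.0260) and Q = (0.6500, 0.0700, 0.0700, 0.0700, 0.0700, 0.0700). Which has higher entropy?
Q

P is highly concentrated on one outcome (87%), making it nearly deterministic. Q spreads its mass more evenly (max 65%). The more spread-out distribution has higher entropy: H(P) ≈ 0.859 bits, H(Q) ≈ 1.747 bits.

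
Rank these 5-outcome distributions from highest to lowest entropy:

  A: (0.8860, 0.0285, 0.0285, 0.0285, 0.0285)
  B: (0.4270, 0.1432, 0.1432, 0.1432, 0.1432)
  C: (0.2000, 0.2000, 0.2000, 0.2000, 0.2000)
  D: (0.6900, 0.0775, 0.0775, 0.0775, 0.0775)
C > B > D > A

Key insight: Entropy is maximized by uniform distributions and minimized by concentrated distributions.

Entropies:
  H(A) = 0.7399 bits
  H(B) = 2.1306 bits
  H(C) = 2.3219 bits
  H(D) = 1.5132 bits

Ranking: C > B > D > A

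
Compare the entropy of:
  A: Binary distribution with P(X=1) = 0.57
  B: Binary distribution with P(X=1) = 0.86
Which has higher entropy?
A

For binary distributions, entropy is maximized at p=0.5 and decreases as p moves toward 0 or 1.

H(A) = H(0.57) = 0.9858 bits
H(B) = H(0.86) = 0.5842 bits

Distribution A (p=0.57) is closer to uniform (p=0.5), so it has higher entropy.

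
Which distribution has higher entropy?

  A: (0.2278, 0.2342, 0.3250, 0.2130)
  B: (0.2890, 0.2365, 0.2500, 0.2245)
B

Both distributions are close to uniform, making this a harder comparison.

H(A) = 1.9788 bits
H(B) = 1.9933 bits

The distribution closer to uniform has higher entropy.
Answer: B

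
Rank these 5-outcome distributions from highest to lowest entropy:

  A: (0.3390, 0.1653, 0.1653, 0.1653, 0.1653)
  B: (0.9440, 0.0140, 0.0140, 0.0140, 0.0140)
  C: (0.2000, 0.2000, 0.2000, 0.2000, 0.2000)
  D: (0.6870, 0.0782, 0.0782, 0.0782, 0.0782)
C > A > D > B

Key insight: Entropy is maximized by uniform distributions and minimized by concentrated distributions.

Entropies:
  H(A) = 2.2459 bits
  H(B) = 0.4234 bits
  H(C) = 2.3219 bits
  H(D) = 1.5226 bits

Ranking: C > A > D > B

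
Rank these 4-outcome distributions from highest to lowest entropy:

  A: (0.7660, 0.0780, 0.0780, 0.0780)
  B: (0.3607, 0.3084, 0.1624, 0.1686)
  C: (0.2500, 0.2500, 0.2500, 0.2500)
C > B > A

Key insight: Entropy is maximized by uniform distributions and minimized by concentrated distributions.

- Uniform distributions have maximum entropy log₂(4) = 2.0000 bits
- The more "peaked" or concentrated a distribution, the lower its entropy

Entropies:
  H(A) = 1.1558 bits
  H(B) = 1.9129 bits
  H(C) = 2.0000 bits

Ranking: C > B > A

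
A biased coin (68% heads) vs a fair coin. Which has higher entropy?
Fair coin

The fair coin is uniform (p=0.5), maximizing binary entropy at 1 bit. The biased coin has H(0.68) ≈ 0.904 bits — its outcome is more predictable, so its entropy is lower.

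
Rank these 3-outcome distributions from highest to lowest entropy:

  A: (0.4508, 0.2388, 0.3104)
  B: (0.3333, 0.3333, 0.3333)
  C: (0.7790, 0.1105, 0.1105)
B > A > C

Key insight: Entropy is maximized by uniform distributions and minimized by concentrated distributions.

- Uniform distributions have maximum entropy log₂(3) = 1.5850 bits
- The more "peaked" or concentrated a distribution, the lower its entropy

Entropies:
  H(A) = 1.5355 bits
  H(B) = 1.5850 bits
  H(C) = 0.9830 bits

Ranking: B > A > C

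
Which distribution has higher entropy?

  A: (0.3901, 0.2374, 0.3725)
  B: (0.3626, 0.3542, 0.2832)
B

Both distributions are close to uniform, making this a harder comparison.

H(A) = 1.5530 bits
H(B) = 1.5765 bits

The distribution closer to uniform has higher entropy.
Answer: B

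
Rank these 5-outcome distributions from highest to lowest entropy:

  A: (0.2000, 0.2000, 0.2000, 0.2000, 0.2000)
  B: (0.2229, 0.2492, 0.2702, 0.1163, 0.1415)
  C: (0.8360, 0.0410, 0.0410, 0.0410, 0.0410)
A > B > C

Key insight: Entropy is maximized by uniform distributions and minimized by concentrated distributions.

- Uniform distributions have maximum entropy log₂(5) = 2.3219 bits
- The more "peaked" or concentrated a distribution, the lower its entropy

Entropies:
  H(A) = 2.3219 bits
  H(B) = 2.2524 bits
  H(C) = 0.9718 bits

Ranking: A > B > C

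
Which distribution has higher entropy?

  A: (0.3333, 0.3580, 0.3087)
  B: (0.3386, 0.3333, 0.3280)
B

Both distributions are close to uniform, making this a harder comparison.

H(A) = 1.5823 bits
H(B) = 1.5848 bits

The distribution closer to uniform has higher entropy.
Answer: B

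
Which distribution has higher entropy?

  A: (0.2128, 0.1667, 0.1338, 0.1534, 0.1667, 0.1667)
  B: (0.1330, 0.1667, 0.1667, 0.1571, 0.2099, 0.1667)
B

Both distributions are close to uniform, making this a harder comparison.

H(A) = 2.5707 bits
H(B) = 2.5718 bits

The distribution closer to uniform has higher entropy.
Answer: B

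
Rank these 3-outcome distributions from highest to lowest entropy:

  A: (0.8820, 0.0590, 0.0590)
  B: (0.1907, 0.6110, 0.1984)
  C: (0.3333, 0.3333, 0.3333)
C > B > A

Key insight: Entropy is maximized by uniform distributions and minimized by concentrated distributions.

- Uniform distributions have maximum entropy log₂(3) = 1.5850 bits
- The more "peaked" or concentrated a distribution, the lower its entropy

Entropies:
  H(A) = 0.6416 bits
  H(B) = 1.3531 bits
  H(C) = 1.5850 bits

Ranking: C > B > A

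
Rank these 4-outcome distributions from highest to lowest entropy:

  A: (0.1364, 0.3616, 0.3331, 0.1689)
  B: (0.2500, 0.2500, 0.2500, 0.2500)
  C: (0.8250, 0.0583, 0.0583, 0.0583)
B > A > C

Key insight: Entropy is maximized by uniform distributions and minimized by concentrated distributions.

- Uniform distributions have maximum entropy log₂(4) = 2.0000 bits
- The more "peaked" or concentrated a distribution, the lower its entropy

Entropies:
  H(A) = 1.8844 bits
  H(B) = 2.0000 bits
  H(C) = 0.9464 bits

Ranking: B > A > C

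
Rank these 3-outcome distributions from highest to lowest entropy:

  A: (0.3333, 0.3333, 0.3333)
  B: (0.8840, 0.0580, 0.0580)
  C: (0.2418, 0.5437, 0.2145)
A > C > B

Key insight: Entropy is maximized by uniform distributions and minimized by concentrated distributions.

- Uniform distributions have maximum entropy log₂(3) = 1.5850 bits
- The more "peaked" or concentrated a distribution, the lower its entropy

Entropies:
  H(A) = 1.5850 bits
  H(B) = 0.6338 bits
  H(C) = 1.4496 bits

Ranking: A > C > B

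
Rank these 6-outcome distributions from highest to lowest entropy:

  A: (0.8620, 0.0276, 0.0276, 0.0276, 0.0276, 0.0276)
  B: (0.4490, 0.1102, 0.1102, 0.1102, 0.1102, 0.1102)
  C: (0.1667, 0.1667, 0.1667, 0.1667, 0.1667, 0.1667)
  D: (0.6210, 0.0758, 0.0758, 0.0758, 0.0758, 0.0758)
C > B > D > A

Key insight: Entropy is maximized by uniform distributions and minimized by concentrated distributions.

Entropies:
  H(A) = 0.8994 bits
  H(B) = 2.2719 bits
  H(C) = 2.5850 bits
  H(D) = 1.8373 bits

Ranking: C > B > D > A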